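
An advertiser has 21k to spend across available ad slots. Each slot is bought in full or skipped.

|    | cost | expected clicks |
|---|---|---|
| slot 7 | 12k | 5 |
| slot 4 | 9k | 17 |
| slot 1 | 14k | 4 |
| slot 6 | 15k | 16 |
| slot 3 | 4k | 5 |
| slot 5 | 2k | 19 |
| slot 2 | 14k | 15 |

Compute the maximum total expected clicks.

Allowing fractional choices, the relaxed optimum would be about 47.4, but ad slots are indivisible.
slot 6 + slot 3 + slot 5: cost 15 + 4 + 2 = 21 ≤ 21, expected clicks 16 + 5 + 19 = 40.
slot 4 + slot 3 + slot 5: cost 9 + 4 + 2 = 15 ≤ 21, expected clicks 17 + 5 + 19 = 41.
Best is slot 4, slot 3, and slot 5 with total expected clicks 41.

41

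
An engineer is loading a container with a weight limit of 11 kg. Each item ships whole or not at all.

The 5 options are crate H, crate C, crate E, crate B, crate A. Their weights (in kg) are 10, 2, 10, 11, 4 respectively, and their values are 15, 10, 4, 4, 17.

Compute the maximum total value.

Allowing fractional choices, the relaxed optimum would be about 34.5, but items are indivisible.
crate A: weight 4 ≤ 11, value 17.
crate C + crate A: weight 2 + 4 = 6 ≤ 11, value 10 + 17 = 27.
Best is crate C and crate A with total value 27.

27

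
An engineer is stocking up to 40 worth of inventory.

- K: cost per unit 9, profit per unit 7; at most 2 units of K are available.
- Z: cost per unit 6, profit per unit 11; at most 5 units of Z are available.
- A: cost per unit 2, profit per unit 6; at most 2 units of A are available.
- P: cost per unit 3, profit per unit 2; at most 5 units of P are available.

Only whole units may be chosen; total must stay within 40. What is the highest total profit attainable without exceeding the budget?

71

5×Z, 2×A, and 1×P: cost 37 ≤ 40, profit 5·11 + 2·6 + 1·2 = 69.
5×Z, 2×A, and 2×P: cost 40 ≤ 40, profit 5·11 + 2·6 + 2·2 = 71.
Best is 71.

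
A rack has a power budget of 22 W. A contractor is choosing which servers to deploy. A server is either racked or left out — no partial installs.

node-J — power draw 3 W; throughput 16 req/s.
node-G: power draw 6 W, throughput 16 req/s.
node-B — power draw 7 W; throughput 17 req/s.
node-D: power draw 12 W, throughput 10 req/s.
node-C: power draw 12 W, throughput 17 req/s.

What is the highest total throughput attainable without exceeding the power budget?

This is an integer program with binary decision variables.
Allowing fractional choices, the relaxed optimum would be about 57.5, but servers are indivisible.
node-J + node-B + node-C: power draw 3 + 7 + 12 = 22 ≤ 22, throughput 16 + 17 + 17 = 50.
node-J + node-G + node-B: power draw 3 + 6 + 7 = 16 ≤ 22, throughput 16 + 16 + 17 = 49.
Best is node-J, node-B, and node-C with total throughput 50.

50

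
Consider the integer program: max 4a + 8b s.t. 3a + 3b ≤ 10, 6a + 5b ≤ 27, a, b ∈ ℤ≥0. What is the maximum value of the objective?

24

The continuous relaxation peaks at (0, 3.33) with value 26.67; rounding to a feasible lattice point costs some objective.
(a,b)=(0,3): 3·0+3·3=9≤10, 6·0+5·3=15≤27, objective 24.
(a,b)=(1,2): 3·1+3·2=9≤10, 6·1+5·2=16≤27, objective 20.
(a,b)=(0,2): 3·0+3·2=6≤10, 6·0+5·2=10≤27, objective 16.
No feasible integer point exceeds 24.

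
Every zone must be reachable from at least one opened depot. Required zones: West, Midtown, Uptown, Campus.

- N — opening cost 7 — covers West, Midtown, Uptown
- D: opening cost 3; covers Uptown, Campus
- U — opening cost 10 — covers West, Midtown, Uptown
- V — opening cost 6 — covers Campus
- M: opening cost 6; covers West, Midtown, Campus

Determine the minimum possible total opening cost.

9

This is an integer covering problem.
Choose D and M: together they cover West, Midtown, Uptown, Campus — every zone.
Total opening cost: 3 + 6 = 9.
No cover costs less than 9.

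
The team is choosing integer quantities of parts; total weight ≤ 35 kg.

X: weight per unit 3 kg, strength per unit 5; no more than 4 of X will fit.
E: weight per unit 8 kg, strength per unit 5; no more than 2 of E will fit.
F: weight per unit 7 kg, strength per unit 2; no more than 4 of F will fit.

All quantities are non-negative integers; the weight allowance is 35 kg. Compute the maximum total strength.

4×X, 2×E, and 1×F: weight 35 ≤ 35, strength 4·5 + 2·5 + 1·2 = 32.
4×X and 2×E: weight 28 ≤ 35, strength 4·5 + 2·5 = 30.
Best is 32.

32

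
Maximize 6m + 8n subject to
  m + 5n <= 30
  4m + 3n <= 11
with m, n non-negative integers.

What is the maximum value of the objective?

24

Relaxing integrality, the LP optimum is 29.33 at (m,n) = (0, 3.67), which is not an integer point.
(m,n)=(0,3): 1·0+5·3=15≤30, 4·0+3·3=9≤11, objective 24.
(m,n)=(1,2): 1·1+5·2=11≤30, 4·1+3·2=10≤11, objective 22.
(m,n)=(0,2): 1·0+5·2=10≤30, 4·0+3·2=6≤11, objective 16.
Maximum is 24 at (m,n)=(0,3).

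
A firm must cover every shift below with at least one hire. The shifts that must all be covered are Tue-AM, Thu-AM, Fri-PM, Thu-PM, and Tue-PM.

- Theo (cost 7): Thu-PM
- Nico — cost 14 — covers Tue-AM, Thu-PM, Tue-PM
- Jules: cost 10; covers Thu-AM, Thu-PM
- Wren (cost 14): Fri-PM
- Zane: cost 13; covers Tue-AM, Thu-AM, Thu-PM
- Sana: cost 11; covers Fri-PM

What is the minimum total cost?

The greedy cost-per-new-shift heuristic would pick Zane, Sana, and Nico for 38, but a cheaper cover exists.
Choose Nico, Jules, and Sana: together they cover Tue-AM, Thu-AM, Fri-PM, Thu-PM, Tue-PM — every shift.
Total cost: 14 + 10 + 11 = 35.
No cover costs less than 35.

35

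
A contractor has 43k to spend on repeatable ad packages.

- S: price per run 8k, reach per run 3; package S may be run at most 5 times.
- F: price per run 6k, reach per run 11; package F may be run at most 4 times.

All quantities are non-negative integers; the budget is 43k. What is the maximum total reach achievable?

F has the best ratio (11/6); taking only F gives at most 4×11 = 44 (stopped by the supply cap of 4).
Mixing does better — 2×S and 4×F: price 40 ≤ 43, reach 2·3 + 4·11 = 50.

50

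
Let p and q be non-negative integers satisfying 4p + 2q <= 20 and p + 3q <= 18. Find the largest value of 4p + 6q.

Relaxing integrality, the LP optimum is 40.80 at (p,q) = (2.4, 5.2), which is not an integer point.
(p,q)=(2,5): 4·2+2·5=18≤20, 1·2+3·5=17≤18, objective 38.
(p,q)=(3,4): 4·3+2·4=20≤20, 1·3+3·4=15≤18, objective 36.
(p,q)=(1,5): 4·1+2·5=14≤20, 1·1+3·5=16≤18, objective 34.
The best lattice point is (2,5), giving 38.

38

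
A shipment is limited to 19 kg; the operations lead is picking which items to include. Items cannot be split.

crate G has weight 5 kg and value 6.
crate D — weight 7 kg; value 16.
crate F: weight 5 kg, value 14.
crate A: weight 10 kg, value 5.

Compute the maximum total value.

36

Take crate G, crate D, and crate F: weight 5 + 7 + 5 = 17 ≤ 19, value 6 + 16 + 14 = 36.
No other feasible combination does better.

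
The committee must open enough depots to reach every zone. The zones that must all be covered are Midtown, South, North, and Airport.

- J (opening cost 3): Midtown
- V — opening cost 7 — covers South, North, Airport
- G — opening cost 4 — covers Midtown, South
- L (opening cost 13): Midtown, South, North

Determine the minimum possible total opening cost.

This is an integer covering problem.
The greedy cost-per-new-zone heuristic would pick G and V for 11, but a cheaper cover exists.
Choose J and V: together they cover Midtown, South, North, Airport — every zone.
Total opening cost: 3 + 7 = 10.
No cover costs less than 10.

10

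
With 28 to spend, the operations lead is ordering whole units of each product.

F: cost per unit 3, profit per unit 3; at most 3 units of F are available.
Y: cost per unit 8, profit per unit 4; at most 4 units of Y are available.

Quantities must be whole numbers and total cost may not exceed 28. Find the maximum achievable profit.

This is a bounded integer knapsack.
F has the best ratio (3/3); taking only F gives at most 3×3 = 9 (stopped by the supply cap of 3).
Mixing does better — 3×F and 2×Y: cost 25 ≤ 28, profit 3·3 + 2·4 = 17.

17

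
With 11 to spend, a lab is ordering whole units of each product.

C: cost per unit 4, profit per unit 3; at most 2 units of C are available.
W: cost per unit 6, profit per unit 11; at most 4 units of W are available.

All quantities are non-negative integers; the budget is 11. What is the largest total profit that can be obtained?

14

W has the best ratio (11/6); taking only W gives at most 1×11 = 11 (stopped by the cost limit).
Mixing does better — 1×C and 1×W: cost 10 ≤ 11, profit 1·3 + 1·11 = 14.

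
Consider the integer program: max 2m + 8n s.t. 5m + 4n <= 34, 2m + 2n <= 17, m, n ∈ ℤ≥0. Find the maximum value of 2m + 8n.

64

The continuous relaxation peaks at (0, 8.5) with value 68.00; rounding to a feasible lattice point costs some objective.
(m,n)=(0,8): 5·0+4·8=32≤34, 2·0+2·8=16≤17, objective 64.
(m,n)=(1,7): 5·1+4·7=33≤34, 2·1+2·7=16≤17, objective 58.
(m,n)=(0,7): 5·0+4·7=28≤34, 2·0+2·7=14≤17, objective 56.
The best lattice point is (0,8), giving 64.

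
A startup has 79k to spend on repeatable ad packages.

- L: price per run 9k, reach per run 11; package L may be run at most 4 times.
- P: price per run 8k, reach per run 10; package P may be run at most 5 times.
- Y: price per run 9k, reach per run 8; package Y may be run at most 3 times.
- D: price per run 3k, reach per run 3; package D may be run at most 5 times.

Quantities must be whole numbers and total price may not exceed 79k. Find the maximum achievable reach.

Take 4×L, 5×P, and 1×D: price 79 ≤ 79, reach 4·11 + 5·10 + 1·3 = 97.
P has the best ratio (10/8) and is taken to its limit of 5; remaining capacity is filled optimally with the others.

97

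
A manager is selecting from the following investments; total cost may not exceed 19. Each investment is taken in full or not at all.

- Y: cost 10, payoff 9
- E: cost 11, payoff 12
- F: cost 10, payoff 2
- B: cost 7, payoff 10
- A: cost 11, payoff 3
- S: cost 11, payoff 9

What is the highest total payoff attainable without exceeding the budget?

B + S: cost 7 + 11 = 18 ≤ 19, payoff 10 + 9 = 19.
E + B: cost 11 + 7 = 18 ≤ 19, payoff 12 + 10 = 22.
Y + B: cost 10 + 7 = 17 ≤ 19, payoff 9 + 10 = 19.
Best is E and B with total payoff 22.

22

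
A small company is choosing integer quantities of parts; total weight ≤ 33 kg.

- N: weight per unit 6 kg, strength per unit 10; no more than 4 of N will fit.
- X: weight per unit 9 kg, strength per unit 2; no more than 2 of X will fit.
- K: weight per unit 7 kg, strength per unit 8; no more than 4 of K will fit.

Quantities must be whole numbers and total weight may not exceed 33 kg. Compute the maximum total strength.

Take 4×N and 1×K: weight 31 ≤ 33, strength 4·10 + 1·8 = 48.
N has the best ratio (10/6) and is taken to its limit of 4; remaining capacity is filled optimally with the others.

48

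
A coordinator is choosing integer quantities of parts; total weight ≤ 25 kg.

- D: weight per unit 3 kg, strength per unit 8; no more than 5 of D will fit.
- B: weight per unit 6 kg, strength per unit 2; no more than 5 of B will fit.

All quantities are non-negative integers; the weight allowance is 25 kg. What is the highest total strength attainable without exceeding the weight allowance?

42

Take 5×D and 1×B: weight 21 ≤ 25, strength 5·8 + 1·2 = 42.
D has the best ratio (8/3) and is taken to its limit of 5; remaining capacity is filled optimally with the others.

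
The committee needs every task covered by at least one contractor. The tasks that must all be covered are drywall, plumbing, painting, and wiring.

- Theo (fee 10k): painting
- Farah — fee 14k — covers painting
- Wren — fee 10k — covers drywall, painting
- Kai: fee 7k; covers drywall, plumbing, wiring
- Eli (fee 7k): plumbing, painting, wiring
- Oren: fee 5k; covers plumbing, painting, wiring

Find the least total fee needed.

Choose Kai and Oren: together they cover drywall, plumbing, painting, wiring — every task.
Total fee: 7 + 5 = 12.
No cover costs less than 12.

12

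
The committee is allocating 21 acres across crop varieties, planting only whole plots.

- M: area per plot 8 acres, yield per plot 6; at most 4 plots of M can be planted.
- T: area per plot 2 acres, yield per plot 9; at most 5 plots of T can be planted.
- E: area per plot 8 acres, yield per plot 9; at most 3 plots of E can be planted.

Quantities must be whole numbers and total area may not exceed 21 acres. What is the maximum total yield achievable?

54

Take 5×T and 1×E: area 18 ≤ 21, yield 5·9 + 1·9 = 54.
T has the best ratio (9/2) and is taken to its limit of 5; remaining capacity is filled optimally with the others.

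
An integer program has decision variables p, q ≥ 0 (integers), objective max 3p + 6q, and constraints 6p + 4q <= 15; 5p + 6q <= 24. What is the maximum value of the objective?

The continuous relaxation peaks at (0, 3.75) with value 22.50; rounding to a feasible lattice point costs some objective.
(p,q)=(0,3): 6·0+4·3=12≤15, 5·0+6·3=18≤24, objective 18.
(p,q)=(1,2): 6·1+4·2=14≤15, 5·1+6·2=17≤24, objective 15.
(p,q)=(0,2): 6·0+4·2=8≤15, 5·0+6·2=12≤24, objective 12.
No feasible integer point exceeds 18.

18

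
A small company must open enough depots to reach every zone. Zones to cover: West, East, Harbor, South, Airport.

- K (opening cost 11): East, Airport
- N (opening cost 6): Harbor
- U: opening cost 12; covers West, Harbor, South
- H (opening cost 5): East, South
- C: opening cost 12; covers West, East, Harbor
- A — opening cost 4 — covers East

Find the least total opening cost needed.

23

The greedy cost-per-new-zone heuristic would pick H, N, K, and U for 34, but a cheaper cover exists.
Choose K and U: together they cover West, East, Harbor, South, Airport — every zone.
Total opening cost: 11 + 12 = 23.
No cover costs less than 23.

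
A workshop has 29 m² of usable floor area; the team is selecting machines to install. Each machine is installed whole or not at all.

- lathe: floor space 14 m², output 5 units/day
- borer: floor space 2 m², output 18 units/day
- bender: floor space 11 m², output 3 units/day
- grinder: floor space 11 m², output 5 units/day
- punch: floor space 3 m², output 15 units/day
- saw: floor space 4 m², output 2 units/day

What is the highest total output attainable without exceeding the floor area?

41

This is a 0-1 knapsack instance.
Allowing fractional choices, the relaxed optimum would be about 43.2, but machines are indivisible.
borer + grinder + punch + saw: floor space 2 + 11 + 3 + 4 = 20 ≤ 29, output 18 + 5 + 15 + 2 = 40.
lathe + borer + punch + saw: floor space 14 + 2 + 3 + 4 = 23 ≤ 29, output 5 + 18 + 15 + 2 = 40.
borer + bender + grinder + punch: floor space 2 + 11 + 11 + 3 = 27 ≤ 29, output 18 + 3 + 5 + 15 = 41.
Best is borer, bender, grinder, and punch with total output 41.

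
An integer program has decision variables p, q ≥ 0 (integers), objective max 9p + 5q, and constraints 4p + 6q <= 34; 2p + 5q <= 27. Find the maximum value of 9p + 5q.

72

The continuous relaxation peaks at (8.5, 0) with value 76.50; rounding to a feasible lattice point costs some objective.
(p,q)=(8,0): 4·8+6·0=32≤34, 2·8+5·0=16≤27, objective 72.
(p,q)=(7,1): 4·7+6·1=34≤34, 2·7+5·1=19≤27, objective 68.
Maximum is 72 at (p,q)=(8,0).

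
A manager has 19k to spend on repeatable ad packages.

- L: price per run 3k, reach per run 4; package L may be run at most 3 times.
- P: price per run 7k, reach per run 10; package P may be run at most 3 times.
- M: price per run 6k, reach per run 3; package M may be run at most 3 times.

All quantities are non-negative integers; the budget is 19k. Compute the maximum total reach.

24

This is a bounded integer knapsack.
Take 1×L and 2×P: price 17 ≤ 19, reach 1·4 + 2·10 = 24.
No other integer combination yields more.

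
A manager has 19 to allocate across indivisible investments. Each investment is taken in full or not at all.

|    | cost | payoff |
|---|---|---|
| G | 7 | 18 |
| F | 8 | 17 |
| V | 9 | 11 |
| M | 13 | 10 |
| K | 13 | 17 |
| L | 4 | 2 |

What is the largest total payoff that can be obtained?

37

Take G, F, and L: cost 7 + 8 + 4 = 19 ≤ 19, payoff 18 + 17 + 2 = 37.
No other feasible combination does better.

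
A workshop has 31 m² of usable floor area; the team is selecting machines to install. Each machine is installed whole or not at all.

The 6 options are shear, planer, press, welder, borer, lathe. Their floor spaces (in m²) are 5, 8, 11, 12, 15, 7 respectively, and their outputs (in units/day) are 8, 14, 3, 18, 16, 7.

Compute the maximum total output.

40

shear + planer + borer: floor space 5 + 8 + 15 = 28 ≤ 31, output 8 + 14 + 16 = 38.
shear + planer + welder: floor space 5 + 8 + 12 = 25 ≤ 31, output 8 + 14 + 18 = 40.
planer + welder + lathe: floor space 8 + 12 + 7 = 27 ≤ 31, output 14 + 18 + 7 = 39.
Best is shear, planer, and welder with total output 40.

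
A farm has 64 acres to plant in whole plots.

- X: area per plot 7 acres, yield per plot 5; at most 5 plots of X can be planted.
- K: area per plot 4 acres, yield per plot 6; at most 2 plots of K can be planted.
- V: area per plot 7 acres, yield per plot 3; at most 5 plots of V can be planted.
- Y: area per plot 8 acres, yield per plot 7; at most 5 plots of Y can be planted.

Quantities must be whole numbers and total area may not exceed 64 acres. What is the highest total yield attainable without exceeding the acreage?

K has the best ratio (6/4); taking only K gives at most 2×6 = 12 (stopped by the supply cap of 2).
Mixing does better — 2×X, 2×K, and 5×Y: area 62 ≤ 64, yield 2·5 + 2·6 + 5·7 = 57.

57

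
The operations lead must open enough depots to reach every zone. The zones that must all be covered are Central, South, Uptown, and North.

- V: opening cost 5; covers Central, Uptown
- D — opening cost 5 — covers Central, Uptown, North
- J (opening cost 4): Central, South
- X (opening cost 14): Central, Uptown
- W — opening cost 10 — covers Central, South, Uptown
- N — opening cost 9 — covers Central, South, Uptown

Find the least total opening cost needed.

Choose D and J: together they cover Central, South, Uptown, North — every zone.
Total opening cost: 5 + 4 = 9.
No cover costs less than 9.

9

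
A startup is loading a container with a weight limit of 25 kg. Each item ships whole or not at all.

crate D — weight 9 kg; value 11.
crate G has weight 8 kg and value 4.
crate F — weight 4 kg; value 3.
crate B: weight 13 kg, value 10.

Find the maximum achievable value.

21

Allowing fractional choices, the relaxed optimum would be about 23.2, but items are indivisible.
crate D + crate G + crate F: weight 9 + 8 + 4 = 21 ≤ 25, value 11 + 4 + 3 = 18.
crate D + crate B: weight 9 + 13 = 22 ≤ 25, value 11 + 10 = 21.
Best is crate D and crate B with total value 21.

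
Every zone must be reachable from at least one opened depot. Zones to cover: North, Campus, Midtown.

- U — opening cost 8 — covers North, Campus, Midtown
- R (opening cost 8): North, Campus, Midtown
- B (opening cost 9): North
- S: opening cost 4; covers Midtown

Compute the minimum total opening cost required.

U alone covers North, Campus, Midtown — every zone.
Total opening cost: 8.
No cover costs less than 8.

8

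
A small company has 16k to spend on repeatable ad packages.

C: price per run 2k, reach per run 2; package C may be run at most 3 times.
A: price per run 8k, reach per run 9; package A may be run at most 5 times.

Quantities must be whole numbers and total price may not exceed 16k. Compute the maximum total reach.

18

3×C and 1×A: price 14 ≤ 16, reach 3·2 + 1·9 = 15.
2×A: price 16 ≤ 16, reach 2·9 = 18.
Best is 18.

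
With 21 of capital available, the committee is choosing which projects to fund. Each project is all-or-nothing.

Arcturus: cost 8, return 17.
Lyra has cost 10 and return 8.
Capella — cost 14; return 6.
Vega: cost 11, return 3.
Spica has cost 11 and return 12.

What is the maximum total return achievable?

29

Allowing fractional choices, the relaxed optimum would be about 30.6, but projects are indivisible.
Arcturus + Spica: cost 8 + 11 = 19 ≤ 21, return 17 + 12 = 29.
Arcturus + Lyra: cost 8 + 10 = 18 ≤ 21, return 17 + 8 = 25.
Arcturus + Vega: cost 8 + 11 = 19 ≤ 21, return 17 + 3 = 20.
Best is Arcturus and Spica with total return 29.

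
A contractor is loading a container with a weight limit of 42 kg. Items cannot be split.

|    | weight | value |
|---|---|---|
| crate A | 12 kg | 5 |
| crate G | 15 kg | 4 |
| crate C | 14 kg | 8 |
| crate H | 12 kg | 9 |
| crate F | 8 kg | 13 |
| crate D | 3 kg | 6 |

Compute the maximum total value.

Treat it as a binary knapsack problem.
Allowing fractional choices, the relaxed optimum would be about 38.1, but items are indivisible.
crate C + crate H + crate F + crate D: weight 14 + 12 + 8 + 3 = 37 ≤ 42, value 8 + 9 + 13 + 6 = 36.
crate A + crate H + crate F + crate D: weight 12 + 12 + 8 + 3 = 35 ≤ 42, value 5 + 9 + 13 + 6 = 33.
Best is crate C, crate H, crate F, and crate D with total value 36.

36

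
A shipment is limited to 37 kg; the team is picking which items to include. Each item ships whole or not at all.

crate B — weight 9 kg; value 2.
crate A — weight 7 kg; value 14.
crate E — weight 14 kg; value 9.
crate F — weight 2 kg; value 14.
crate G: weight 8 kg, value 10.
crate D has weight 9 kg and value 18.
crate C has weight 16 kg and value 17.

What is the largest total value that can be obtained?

Take crate A, crate F, crate D, and crate C: weight 7 + 2 + 9 + 16 = 34 ≤ 37, value 14 + 14 + 18 + 17 = 63.
No other feasible combination does better.

63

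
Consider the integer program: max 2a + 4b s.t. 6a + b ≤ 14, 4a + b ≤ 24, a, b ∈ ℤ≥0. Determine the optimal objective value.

(a,b)=(0,14): 6·0+1·14=14≤14, 4·0+1·14=14≤24, objective 56.
(a,b)=(0,13): 6·0+1·13=13≤14, 4·0+1·13=13≤24, objective 52.
No feasible integer point exceeds 56.

56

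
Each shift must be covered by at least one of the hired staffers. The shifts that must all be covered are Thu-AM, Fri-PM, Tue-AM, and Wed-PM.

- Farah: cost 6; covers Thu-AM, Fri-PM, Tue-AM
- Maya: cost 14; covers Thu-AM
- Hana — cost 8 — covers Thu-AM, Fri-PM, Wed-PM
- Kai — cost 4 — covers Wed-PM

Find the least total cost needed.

10

Choose Farah and Kai: together they cover Thu-AM, Fri-PM, Tue-AM, Wed-PM — every shift.
Total cost: 6 + 4 = 10.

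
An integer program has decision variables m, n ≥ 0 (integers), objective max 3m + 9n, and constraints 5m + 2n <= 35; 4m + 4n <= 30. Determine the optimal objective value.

(m,n)=(0,7) is feasible, giving 63.
(m,n)=(1,6) is feasible, giving 57.
(m,n)=(0,6) is feasible, giving 54.
The best lattice point is (0,7), giving 63.

63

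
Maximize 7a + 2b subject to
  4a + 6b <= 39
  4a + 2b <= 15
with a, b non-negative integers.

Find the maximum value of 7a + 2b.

Relaxing integrality, the LP optimum is 26.25 at (a,b) = (3.75, 0), which is not an integer point.
(a,b)=(3,1): 4·3+6·1=18≤39, 4·3+2·1=14≤15, objective 23.
(a,b)=(3,0): 4·3+6·0=12≤39, 4·3+2·0=12≤15, objective 21.
(a,b)=(2,2): 4·2+6·2=20≤39, 4·2+2·2=12≤15, objective 18.
The best lattice point is (3,1), giving 23.

23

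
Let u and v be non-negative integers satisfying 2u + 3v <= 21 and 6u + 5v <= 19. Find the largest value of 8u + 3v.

The continuous relaxation peaks at (3.17, 0) with value 25.33; rounding to a feasible lattice point costs some objective.
(u,v)=(3,0): 2·3+3·0=6≤21, 6·3+5·0=18≤19, objective 24.
(u,v)=(2,1): 2·2+3·1=7≤21, 6·2+5·1=17≤19, objective 19.
(u,v)=(2,0): 2·2+3·0=4≤21, 6·2+5·0=12≤19, objective 16.
The best lattice point is (3,0), giving 24.

24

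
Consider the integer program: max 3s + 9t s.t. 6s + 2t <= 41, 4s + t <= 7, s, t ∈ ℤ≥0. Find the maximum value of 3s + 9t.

63

(s,t)=(0,7) is feasible, giving 63.
(s,t)=(0,6) is feasible, giving 54.
No feasible integer point exceeds 63.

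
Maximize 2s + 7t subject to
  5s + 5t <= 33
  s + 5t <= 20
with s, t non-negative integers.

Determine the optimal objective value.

Relaxing integrality, the LP optimum is 29.95 at (s,t) = (3.25, 3.35), which is not an integer point.
(s,t)=(0,4): 5·0+5·4=20≤33, 1·0+5·4=20≤20, objective 28.
(s,t)=(3,3): 5·3+5·3=30≤33, 1·3+5·3=18≤20, objective 27.
Maximum is 28 at (s,t)=(0,4).

28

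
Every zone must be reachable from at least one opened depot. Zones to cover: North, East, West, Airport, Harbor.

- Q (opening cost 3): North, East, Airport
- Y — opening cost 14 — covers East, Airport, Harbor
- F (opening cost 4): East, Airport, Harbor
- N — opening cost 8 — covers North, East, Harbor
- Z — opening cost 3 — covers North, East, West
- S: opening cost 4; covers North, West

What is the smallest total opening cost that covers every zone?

7

This is an integer covering problem.
The greedy cost-per-new-zone heuristic would pick Q, Z, and F for 10, but a cheaper cover exists.
Choose F and Z: together they cover North, East, West, Airport, Harbor — every zone.
Total opening cost: 4 + 3 = 7.
No cover costs less than 7.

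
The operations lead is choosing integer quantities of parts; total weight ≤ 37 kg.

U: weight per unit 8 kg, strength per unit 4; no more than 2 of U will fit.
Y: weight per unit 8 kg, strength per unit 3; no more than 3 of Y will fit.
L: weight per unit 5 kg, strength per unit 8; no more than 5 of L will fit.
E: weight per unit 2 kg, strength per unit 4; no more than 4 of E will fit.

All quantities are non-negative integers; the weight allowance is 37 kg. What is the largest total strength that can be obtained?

E has the best ratio (4/2); taking only E gives at most 4×4 = 16 (stopped by the supply cap of 4).
Mixing does better — 5×L and 4×E: weight 33 ≤ 37, strength 5·8 + 4·4 = 56.

56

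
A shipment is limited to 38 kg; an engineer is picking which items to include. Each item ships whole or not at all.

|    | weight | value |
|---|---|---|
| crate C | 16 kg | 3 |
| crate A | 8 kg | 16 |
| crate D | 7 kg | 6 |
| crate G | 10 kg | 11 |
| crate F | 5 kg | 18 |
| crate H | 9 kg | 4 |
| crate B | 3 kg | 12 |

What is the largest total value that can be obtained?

63

Allowing fractional choices, the relaxed optimum would be about 65.2, but items are indivisible.
crate A + crate G + crate F + crate B: weight 8 + 10 + 5 + 3 = 26 ≤ 38, value 16 + 11 + 18 + 12 = 57.
crate A + crate D + crate G + crate F + crate B: weight 8 + 7 + 10 + 5 + 3 = 33 ≤ 38, value 16 + 6 + 11 + 18 + 12 = 63.
crate A + crate G + crate F + crate H + crate B: weight 8 + 10 + 5 + 9 + 3 = 35 ≤ 38, value 16 + 11 + 18 + 4 + 12 = 61.
Best is crate A, crate D, crate G, crate F, and crate B with total value 63.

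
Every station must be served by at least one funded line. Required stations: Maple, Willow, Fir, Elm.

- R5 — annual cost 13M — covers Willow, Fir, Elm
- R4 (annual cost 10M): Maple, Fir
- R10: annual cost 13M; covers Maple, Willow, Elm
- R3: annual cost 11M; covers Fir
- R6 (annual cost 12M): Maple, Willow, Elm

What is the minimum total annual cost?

Choose R4 and R6: together they cover Maple, Willow, Fir, Elm — every station.
Total annual cost: 10 + 12 = 22.
No cover costs less than 22.

22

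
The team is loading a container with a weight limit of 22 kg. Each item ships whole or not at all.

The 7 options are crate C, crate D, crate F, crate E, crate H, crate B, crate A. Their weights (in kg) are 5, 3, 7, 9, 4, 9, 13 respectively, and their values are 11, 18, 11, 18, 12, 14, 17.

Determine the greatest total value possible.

Allowing fractional choices, the relaxed optimum would be about 60.6, but items are indivisible.
crate C + crate D + crate H + crate B: weight 5 + 3 + 4 + 9 = 21 ≤ 22, value 11 + 18 + 12 + 14 = 55.
crate C + crate D + crate E + crate H: weight 5 + 3 + 9 + 4 = 21 ≤ 22, value 11 + 18 + 18 + 12 = 59.
Best is crate C, crate D, crate E, and crate H with total value 59.

59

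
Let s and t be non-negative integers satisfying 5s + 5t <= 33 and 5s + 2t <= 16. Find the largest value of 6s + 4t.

26

Relaxing integrality, the LP optimum is 28.27 at (s,t) = (0.933, 5.67), which is not an integer point.
(s,t)=(1,5) is feasible, giving 26.
(s,t)=(0,6) is feasible, giving 24.
(s,t)=(1,4) is feasible, giving 22.
No feasible integer point exceeds 26.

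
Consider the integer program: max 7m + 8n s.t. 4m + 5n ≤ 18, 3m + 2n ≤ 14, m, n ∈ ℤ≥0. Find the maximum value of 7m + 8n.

30

(m,n)=(2,2): 4·2+5·2=18≤18, 3·2+2·2=10≤14, objective 30.
(m,n)=(3,1): 4·3+5·1=17≤18, 3·3+2·1=11≤14, objective 29.
(m,n)=(4,0): 4·4+5·0=16≤18, 3·4+2·0=12≤14, objective 28.
No feasible integer point exceeds 30.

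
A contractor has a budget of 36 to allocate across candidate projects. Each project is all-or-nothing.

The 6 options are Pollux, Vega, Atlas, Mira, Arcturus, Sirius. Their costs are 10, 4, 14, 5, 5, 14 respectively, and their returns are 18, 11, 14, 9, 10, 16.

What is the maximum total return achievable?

55

This is an integer program with binary decision variables.
Pollux + Vega + Arcturus + Sirius: cost 10 + 4 + 5 + 14 = 33 ≤ 36, return 18 + 11 + 10 + 16 = 55.
Pollux + Vega + Mira + Sirius: cost 10 + 4 + 5 + 14 = 33 ≤ 36, return 18 + 11 + 9 + 16 = 54.
Pollux + Vega + Atlas + Arcturus: cost 10 + 4 + 14 + 5 = 33 ≤ 36, return 18 + 11 + 14 + 10 = 53.
Best is Pollux, Vega, Arcturus, and Sirius with total return 55.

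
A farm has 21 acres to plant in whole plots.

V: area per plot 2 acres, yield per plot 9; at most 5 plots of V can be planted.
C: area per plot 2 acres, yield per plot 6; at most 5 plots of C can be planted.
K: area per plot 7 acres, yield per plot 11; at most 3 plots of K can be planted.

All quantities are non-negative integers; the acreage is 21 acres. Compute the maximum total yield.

75

5×V and 4×C: area 18 ≤ 21, yield 5·9 + 4·6 = 69.
5×V and 5×C: area 20 ≤ 21, yield 5·9 + 5·6 = 75.
Best is 75.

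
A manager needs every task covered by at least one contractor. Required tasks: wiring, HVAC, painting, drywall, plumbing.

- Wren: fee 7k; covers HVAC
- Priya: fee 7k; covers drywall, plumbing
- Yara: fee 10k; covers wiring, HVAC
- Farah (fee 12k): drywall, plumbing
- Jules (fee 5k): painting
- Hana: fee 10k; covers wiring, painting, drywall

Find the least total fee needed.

22

This is an integer covering problem.
Choose Priya, Yara, and Jules: together they cover wiring, HVAC, painting, drywall, plumbing — every task.
Total fee: 7 + 10 + 5 = 22.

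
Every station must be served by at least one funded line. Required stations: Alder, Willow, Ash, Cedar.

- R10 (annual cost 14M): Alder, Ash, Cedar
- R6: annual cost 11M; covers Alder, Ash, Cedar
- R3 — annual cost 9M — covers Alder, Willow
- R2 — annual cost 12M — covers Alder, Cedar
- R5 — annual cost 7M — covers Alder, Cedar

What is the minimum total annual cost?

The greedy cost-per-new-station heuristic would pick R5, R3, and R6 for 27, but a cheaper cover exists.
Choose R6 and R3: together they cover Alder, Willow, Ash, Cedar — every station.
Total annual cost: 11 + 9 = 20.
No cover costs less than 20.

20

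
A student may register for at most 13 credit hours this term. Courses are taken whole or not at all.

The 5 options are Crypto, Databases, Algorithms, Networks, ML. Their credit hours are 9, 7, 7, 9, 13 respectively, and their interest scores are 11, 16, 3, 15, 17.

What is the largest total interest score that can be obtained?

17

This is a 0-1 knapsack instance.
Take ML: credit hours 13 ≤ 13, interest score 17.
No other feasible combination does better.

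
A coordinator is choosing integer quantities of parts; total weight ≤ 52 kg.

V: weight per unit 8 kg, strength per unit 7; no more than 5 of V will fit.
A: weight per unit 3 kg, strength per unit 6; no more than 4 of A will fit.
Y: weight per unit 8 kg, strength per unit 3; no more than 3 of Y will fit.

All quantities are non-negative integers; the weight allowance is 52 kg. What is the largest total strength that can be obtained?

59

A has the best ratio (6/3); taking only A gives at most 4×6 = 24 (stopped by the supply cap of 4).
Mixing does better — 5×V and 4×A: weight 52 ≤ 52, strength 5·7 + 4·6 = 59.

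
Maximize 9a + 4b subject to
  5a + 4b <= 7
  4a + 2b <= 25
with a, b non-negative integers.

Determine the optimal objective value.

9

(a,b)=(1,0) is feasible, giving 9.
(a,b)=(0,1) is feasible, giving 4.
(a,b)=(0,0) is feasible, giving 0.
The best lattice point is (1,0), giving 9.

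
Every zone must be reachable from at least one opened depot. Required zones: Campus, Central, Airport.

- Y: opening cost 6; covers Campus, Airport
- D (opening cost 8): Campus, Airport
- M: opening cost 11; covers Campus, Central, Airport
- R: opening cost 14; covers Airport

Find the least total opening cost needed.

The greedy cost-per-new-zone heuristic would pick Y and M for 17, but a cheaper cover exists.
M alone covers Campus, Central, Airport — every zone.
Total opening cost: 11.
No cover costs less than 11.

11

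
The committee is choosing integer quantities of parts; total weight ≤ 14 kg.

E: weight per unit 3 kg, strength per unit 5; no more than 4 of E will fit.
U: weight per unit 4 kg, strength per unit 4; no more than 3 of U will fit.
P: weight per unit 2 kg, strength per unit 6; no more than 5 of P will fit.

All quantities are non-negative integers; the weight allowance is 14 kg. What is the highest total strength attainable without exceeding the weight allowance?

1×U and 5×P: weight 14 ≤ 14, strength 1·4 + 5·6 = 34.
1×E and 5×P: weight 13 ≤ 14, strength 1·5 + 5·6 = 35.
Best is 35.

35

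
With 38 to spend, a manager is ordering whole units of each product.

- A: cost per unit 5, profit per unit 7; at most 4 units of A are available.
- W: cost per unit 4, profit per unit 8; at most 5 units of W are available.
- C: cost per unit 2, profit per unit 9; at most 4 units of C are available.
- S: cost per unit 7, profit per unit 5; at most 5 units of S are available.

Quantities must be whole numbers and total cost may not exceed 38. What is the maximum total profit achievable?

90

This is a bounded integer knapsack.
Take 2×A, 5×W, and 4×C: cost 38 ≤ 38, profit 2·7 + 5·8 + 4·9 = 90.
C has the best ratio (9/2) and is taken to its limit of 4; remaining capacity is filled optimally with the others.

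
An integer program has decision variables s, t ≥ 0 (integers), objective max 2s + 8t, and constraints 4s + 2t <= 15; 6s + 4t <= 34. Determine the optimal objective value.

56

The continuous relaxation peaks at (0, 7.5) with value 60.00; rounding to a feasible lattice point costs some objective.
(s,t)=(0,7): 4·0+2·7=14≤15, 6·0+4·7=28≤34, objective 56.
(s,t)=(0,6): 4·0+2·6=12≤15, 6·0+4·6=24≤34, objective 48.
Maximum is 56 at (s,t)=(0,7).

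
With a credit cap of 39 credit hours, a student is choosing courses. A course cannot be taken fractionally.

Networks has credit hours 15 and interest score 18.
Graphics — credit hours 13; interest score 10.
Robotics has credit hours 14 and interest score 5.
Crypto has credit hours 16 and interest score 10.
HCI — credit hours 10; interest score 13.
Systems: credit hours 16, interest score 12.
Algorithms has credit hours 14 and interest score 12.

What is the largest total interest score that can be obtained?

Networks + HCI + Algorithms: credit hours 15 + 10 + 14 = 39 ≤ 39, interest score 18 + 13 + 12 = 43.
Networks + Graphics + HCI: credit hours 15 + 13 + 10 = 38 ≤ 39, interest score 18 + 10 + 13 = 41.
Best is Networks, HCI, and Algorithms with total interest score 43.

43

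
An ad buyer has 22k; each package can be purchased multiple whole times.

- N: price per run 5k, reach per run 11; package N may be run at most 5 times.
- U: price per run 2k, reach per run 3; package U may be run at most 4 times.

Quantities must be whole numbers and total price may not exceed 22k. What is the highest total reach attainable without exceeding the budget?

47

This is a bounded integer knapsack.
N has the best ratio (11/5); taking only N gives at most 4×11 = 44 (stopped by the price limit).
Mixing does better — 4×N and 1×U: price 22 ≤ 22, reach 4·11 + 1·3 = 47.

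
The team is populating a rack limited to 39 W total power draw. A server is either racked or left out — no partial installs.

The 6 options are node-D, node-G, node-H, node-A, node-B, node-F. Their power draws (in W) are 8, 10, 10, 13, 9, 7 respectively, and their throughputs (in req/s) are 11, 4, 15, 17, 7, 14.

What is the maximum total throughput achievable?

57

Take node-D, node-H, node-A, and node-F: power draw 8 + 10 + 13 + 7 = 38 ≤ 39, throughput 11 + 15 + 17 + 14 = 57.
No other feasible combination does better.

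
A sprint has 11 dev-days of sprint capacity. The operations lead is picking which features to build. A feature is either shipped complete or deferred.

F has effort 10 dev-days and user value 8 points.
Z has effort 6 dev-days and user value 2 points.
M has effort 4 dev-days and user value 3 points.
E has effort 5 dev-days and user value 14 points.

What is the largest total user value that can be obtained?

17

Take M and E: effort 4 + 5 = 9 ≤ 11, user value 3 + 14 = 17.
No other feasible combination does better.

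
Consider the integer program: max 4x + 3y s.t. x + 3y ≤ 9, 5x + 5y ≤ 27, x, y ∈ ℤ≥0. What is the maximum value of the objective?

Relaxing integrality, the LP optimum is 21.60 at (x,y) = (5.4, 0), which is not an integer point.
(x,y)=(5,0): 1·5+3·0=5≤9, 5·5+5·0=25≤27, objective 20.
(x,y)=(4,1): 1·4+3·1=7≤9, 5·4+5·1=25≤27, objective 19.
(x,y)=(4,0): 1·4+3·0=4≤9, 5·4+5·0=20≤27, objective 16.
No feasible integer point exceeds 20.

20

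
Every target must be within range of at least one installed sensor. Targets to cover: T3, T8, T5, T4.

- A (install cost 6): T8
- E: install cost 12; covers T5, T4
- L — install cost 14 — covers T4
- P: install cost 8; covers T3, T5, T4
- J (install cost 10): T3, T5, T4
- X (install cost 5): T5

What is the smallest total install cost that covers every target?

Choose A and P: together they cover T3, T8, T5, T4 — every target.
Total install cost: 6 + 8 = 14.
No cover costs less than 14.

14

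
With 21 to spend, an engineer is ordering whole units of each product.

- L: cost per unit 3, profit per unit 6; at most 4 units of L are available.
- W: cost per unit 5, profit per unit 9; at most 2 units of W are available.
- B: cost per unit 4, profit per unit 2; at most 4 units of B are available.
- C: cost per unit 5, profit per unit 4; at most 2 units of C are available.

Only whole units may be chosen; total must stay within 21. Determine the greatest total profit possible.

36

3×L and 2×W: cost 19 ≤ 21, profit 3·6 + 2·9 = 36.
4×L, 1×W, and 1×B: cost 21 ≤ 21, profit 4·6 + 1·9 + 1·2 = 35.
Best is 36.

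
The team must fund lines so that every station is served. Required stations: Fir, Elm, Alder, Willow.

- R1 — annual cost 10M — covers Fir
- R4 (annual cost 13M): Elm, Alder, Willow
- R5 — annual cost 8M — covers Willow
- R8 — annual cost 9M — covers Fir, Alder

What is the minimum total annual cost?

Choose R4 and R8: together they cover Fir, Elm, Alder, Willow — every station.
Total annual cost: 13 + 9 = 22.
No cover costs less than 22.

22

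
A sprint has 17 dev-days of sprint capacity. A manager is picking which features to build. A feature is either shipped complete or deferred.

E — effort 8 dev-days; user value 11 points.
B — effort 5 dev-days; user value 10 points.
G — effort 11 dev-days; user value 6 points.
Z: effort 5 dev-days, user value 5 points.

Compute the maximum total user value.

Allowing fractional choices, the relaxed optimum would be about 25.0, but features are indivisible.
E + B: effort 8 + 5 = 13 ≤ 17, user value 11 + 10 = 21.
E + Z: effort 8 + 5 = 13 ≤ 17, user value 11 + 5 = 16.
Best is E and B with total user value 21.

21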